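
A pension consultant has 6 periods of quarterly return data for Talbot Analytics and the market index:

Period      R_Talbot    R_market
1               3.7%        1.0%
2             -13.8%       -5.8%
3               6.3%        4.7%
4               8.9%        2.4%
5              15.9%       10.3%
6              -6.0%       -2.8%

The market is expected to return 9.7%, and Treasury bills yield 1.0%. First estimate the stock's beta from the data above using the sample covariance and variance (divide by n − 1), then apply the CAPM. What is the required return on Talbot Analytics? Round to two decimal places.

Mean R_i = (3.7 − 13.8 + 6.3 + 8.9 + 15.9 − 6.0) / 6 = 2.5000%
Mean R_m = (1.0 − 5.8 + 4.7 + 2.4 + 10.3 − 2.8) / 6 = 1.6333%
Σ(R_i − R̄_i)(R_m − R̄_m) = 290.7800  ⇒  Cov = 290.7800 / 5 = 58.1560
Σ(R_m − R̄_m)² = 160.4133  ⇒  Var(R_m) = 160.4133 / 5 = 32.0827
β = Cov / Var(R_m) = 58.1560 / 32.0827 = 1.8127
MRP = 9.7% − 1.0% = 8.70%
E(R) = R_f + β × MRP = 1.0% + 1.8127 × 8.7% = 16.77%

16.77%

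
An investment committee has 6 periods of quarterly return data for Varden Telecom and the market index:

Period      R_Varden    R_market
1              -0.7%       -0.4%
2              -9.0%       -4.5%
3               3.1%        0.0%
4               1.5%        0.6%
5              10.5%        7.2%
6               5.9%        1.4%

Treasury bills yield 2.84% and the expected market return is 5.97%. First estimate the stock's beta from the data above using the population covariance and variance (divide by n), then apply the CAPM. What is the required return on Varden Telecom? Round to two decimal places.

Mean R_i = (-0.7 − 9.0 + 3.1 + 1.5 + 10.5 + 5.9) / 6 = 1.8833%
Mean R_m = (-0.4 − 4.5 + 0.0 + 0.6 + 7.2 + 1.4) / 6 = 0.7167%
Σ(R_i − R̄_i)(R_m − R̄_m) = 117.4417  ⇒  Cov = 117.4417 / 6 = 19.5736
Σ(R_m − R̄_m)² = 71.4883  ⇒  Var(R_m) = 71.4883 / 6 = 11.9147
β = Cov / Var(R_m) = 19.5736 / 11.9147 = 1.6428
MRP = 5.97% − 2.84% = 3.13%
E(R) = R_f + β × MRP = 2.84% + 1.6428 × 3.13% = 7.98%

7.98%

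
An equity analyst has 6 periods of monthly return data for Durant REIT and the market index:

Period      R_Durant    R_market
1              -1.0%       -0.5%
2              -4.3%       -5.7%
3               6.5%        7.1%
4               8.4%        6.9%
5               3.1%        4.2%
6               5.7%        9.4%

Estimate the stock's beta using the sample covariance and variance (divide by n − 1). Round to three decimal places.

Mean R_i = (-1.0 − 4.3 + 6.5 + 8.4 + 3.1 + 5.7) / 6 = 3.0667%
Mean R_m = (-0.5 − 5.7 + 7.1 + 6.9 + 4.2 + 9.4) / 6 = 3.5667%
Σ(R_i − R̄_i)(R_m − R̄_m) = 130.0933  ⇒  Cov = 130.0933 / 5 = 26.0187
Σ(R_m − R̄_m)² = 160.4333  ⇒  Var(R_m) = 160.4333 / 5 = 32.0867
β = Cov / Var(R_m) = 26.0187 / 32.0867 = 0.8109

0.811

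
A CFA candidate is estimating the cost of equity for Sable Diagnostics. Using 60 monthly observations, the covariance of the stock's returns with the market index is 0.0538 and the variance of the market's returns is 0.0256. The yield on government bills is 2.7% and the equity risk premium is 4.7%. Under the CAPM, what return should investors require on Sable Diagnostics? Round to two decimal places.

12.58%

β = Cov(R_i, R_m) / Var(R_m) = 0.0538 / 0.0256 = 2.1016
E(R) = R_f + β × MRP = 2.7% + 2.1016 × 4.7% = 12.58%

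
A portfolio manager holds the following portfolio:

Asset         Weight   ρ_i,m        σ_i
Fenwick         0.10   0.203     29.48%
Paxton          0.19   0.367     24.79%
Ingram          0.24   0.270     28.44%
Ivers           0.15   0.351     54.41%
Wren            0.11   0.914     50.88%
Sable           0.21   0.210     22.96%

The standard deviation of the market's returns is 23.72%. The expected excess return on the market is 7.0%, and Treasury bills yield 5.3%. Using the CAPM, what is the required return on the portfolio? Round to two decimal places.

β_Fenwick = 0.203 × 29.48% / 23.72% = 0.2523
β_Paxton = 0.367 × 24.79% / 23.72% = 0.3836
β_Ingram = 0.270 × 28.44% / 23.72% = 0.3237
β_Ivers = 0.351 × 54.41% / 23.72% = 0.8051
β_Wren = 0.914 × 50.88% / 23.72% = 1.9606
β_Sable = 0.210 × 22.96% / 23.72% = 0.2033
β_P = Σ w_i β_i = 0.10×0.2523 + 0.19×0.3836 + 0.24×0.3237 + 0.15×0.8051 + 0.11×1.9606 + 0.21×0.2033 = 0.5549
E(R_P) = R_f + β_P × MRP = 5.3% + 0.5549 × 7.0% = 9.18%

9.18%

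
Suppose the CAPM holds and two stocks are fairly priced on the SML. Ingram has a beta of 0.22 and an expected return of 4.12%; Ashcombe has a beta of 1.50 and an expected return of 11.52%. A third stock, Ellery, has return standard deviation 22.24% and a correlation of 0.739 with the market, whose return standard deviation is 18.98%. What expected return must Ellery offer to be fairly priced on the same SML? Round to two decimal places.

7.85%

MRP = (11.52% − 4.12%) / (1.50 − 0.22) = 5.7813%
R_f = 4.12% − 0.22 × 5.7813% = 2.8481%
β_Ellery = ρ·σ_i/σ_m = 0.739 × 22.24 / 18.98 = 0.8659
E(R_Ellery) = R_f + β × MRP = 2.8481% + 0.8659 × 5.7813% = 7.85%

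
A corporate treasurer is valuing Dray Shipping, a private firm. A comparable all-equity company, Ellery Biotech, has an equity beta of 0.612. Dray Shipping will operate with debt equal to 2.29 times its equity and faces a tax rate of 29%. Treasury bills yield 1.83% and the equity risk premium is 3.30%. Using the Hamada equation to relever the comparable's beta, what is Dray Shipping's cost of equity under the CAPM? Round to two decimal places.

β_L = β_U × [1 + (1 − t)(D/E)] = 0.612 × [1 + (1 − 0.29) × 2.29]
    = 0.612 × [1 + 0.71 × 2.29] = 0.612 × 2.6259 = 1.6071
E(R) = R_f + β_L × MRP = 1.83% + 1.6071 × 3.30% = 7.13%

7.13%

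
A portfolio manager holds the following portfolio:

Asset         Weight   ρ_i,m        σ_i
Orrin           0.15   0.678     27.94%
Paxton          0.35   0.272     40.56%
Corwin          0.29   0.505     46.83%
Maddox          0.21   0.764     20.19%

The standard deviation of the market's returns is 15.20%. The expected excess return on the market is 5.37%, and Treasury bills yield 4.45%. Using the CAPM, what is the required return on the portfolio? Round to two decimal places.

β_Orrin = 0.678 × 27.94% / 15.20% = 1.2463
β_Paxton = 0.272 × 40.56% / 15.20% = 0.7258
β_Corwin = 0.505 × 46.83% / 15.20% = 1.5559
β_Maddox = 0.764 × 20.19% / 15.20% = 1.0148
β_P = Σ w_i β_i = 0.15×1.2463 + 0.35×0.7258 + 0.29×1.5559 + 0.21×1.0148 = 1.1053
E(R_P) = R_f + β_P × MRP = 4.45% + 1.1053 × 5.37% = 10.39%

10.39%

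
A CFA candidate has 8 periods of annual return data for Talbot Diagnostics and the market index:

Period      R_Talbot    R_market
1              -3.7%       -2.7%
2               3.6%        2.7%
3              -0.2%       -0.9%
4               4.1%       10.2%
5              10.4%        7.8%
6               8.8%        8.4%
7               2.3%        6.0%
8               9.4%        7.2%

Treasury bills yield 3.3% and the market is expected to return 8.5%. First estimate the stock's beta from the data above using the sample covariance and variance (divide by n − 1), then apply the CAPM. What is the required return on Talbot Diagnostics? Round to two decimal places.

Mean R_i = (-3.7 + 3.6 − 0.2 + 4.1 + 10.4 + 8.8 + 2.3 + 9.4) / 8 = 4.3375%
Mean R_m = (-2.7 + 2.7 − 0.9 + 10.2 + 7.8 + 8.4 + 6.0 + 7.2) / 8 = 4.8375%
Σ(R_i − R̄_i)(R_m − R̄_m) = 130.3688  ⇒  Cov = 130.3688 / 7 = 18.6241
Σ(R_m − R̄_m)² = 151.4588  ⇒  Var(R_m) = 151.4588 / 7 = 21.6370
β = Cov / Var(R_m) = 18.6241 / 21.6370 = 0.8608
MRP = 8.5% − 3.3% = 5.20%
E(R) = R_f + β × MRP = 3.3% + 0.8608 × 5.2% = 7.78%

7.78%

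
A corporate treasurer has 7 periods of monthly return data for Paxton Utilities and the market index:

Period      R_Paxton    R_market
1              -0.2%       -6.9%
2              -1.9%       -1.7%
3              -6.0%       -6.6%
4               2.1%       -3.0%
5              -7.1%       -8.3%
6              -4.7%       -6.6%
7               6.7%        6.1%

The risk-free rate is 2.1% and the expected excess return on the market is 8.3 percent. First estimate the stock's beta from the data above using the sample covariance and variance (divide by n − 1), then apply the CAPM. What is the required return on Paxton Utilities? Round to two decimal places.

9.13%

Mean R_i = (-0.2 − 1.9 − 6.0 + 2.1 − 7.1 − 4.7 + 6.7) / 7 = -1.5857%
Mean R_m = (-6.9 − 1.7 − 6.6 − 3.0 − 8.3 − 6.6 + 6.1) / 7 = -3.8571%
Σ(R_i − R̄_i)(R_m − R̄_m) = 125.9157  ⇒  Cov = 125.9157 / 6 = 20.9860
Σ(R_m − R̄_m)² = 148.5771  ⇒  Var(R_m) = 148.5771 / 6 = 24.7629
β = Cov / Var(R_m) = 20.9860 / 24.7629 = 0.8475
E(R) = R_f + β × MRP = 2.1% + 0.8475 × 8.3% = 9.13%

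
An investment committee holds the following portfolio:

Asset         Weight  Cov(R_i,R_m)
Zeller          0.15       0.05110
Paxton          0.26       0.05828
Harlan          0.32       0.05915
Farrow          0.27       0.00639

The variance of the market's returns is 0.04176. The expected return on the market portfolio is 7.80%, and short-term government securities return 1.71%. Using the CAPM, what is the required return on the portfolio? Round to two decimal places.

β_Zeller = 0.05110 / 0.04176 = 1.2237
β_Paxton = 0.05828 / 0.04176 = 1.3956
β_Harlan = 0.05915 / 0.04176 = 1.4164
β_Farrow = 0.00639 / 0.04176 = 0.1530
β_P = Σ w_i β_i = 0.15×1.2237 + 0.26×1.3956 + 0.32×1.4164 + 0.27×0.1530 = 1.0410
MRP = 7.80% − 1.71% = 6.09%
E(R_P) = R_f + β_P × MRP = 1.71% + 1.0410 × 6.09% = 8.05%

8.05%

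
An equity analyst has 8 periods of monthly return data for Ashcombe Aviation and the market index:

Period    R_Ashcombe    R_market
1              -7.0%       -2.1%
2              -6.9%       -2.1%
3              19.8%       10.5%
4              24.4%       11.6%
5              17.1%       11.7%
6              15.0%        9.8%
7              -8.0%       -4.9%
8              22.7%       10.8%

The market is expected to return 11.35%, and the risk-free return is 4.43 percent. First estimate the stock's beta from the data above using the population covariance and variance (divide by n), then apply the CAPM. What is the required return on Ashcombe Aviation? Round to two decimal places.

17.78%

Mean R_i = (-7.0 − 6.9 + 19.8 + 24.4 + 17.1 + 15.0 − 8.0 + 22.7) / 8 = 9.6375%
Mean R_m = (-2.1 − 2.1 + 10.5 + 11.6 + 11.7 + 9.8 − 4.9 + 10.8) / 8 = 5.6625%
Σ(R_i − R̄_i)(R_m − R̄_m) = 714.9813  ⇒  Cov = 714.9813 / 8 = 89.3727
Σ(R_m − R̄_m)² = 370.6988  ⇒  Var(R_m) = 370.6988 / 8 = 46.3374
β = Cov / Var(R_m) = 89.3727 / 46.3374 = 1.9287
MRP = 11.35% − 4.43% = 6.92%
E(R) = R_f + β × MRP = 4.43% + 1.9287 × 6.92% = 17.78%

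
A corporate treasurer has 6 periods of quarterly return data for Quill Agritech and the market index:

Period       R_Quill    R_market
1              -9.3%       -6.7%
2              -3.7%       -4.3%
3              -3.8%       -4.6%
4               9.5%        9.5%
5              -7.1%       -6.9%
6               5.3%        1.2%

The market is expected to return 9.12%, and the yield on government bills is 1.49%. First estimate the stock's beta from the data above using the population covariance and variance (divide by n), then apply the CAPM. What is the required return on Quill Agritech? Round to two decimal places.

9.99%

Mean R_i = (-9.3 − 3.7 − 3.8 + 9.5 − 7.1 + 5.3) / 6 = -1.5167%
Mean R_m = (-6.7 − 4.3 − 4.6 + 9.5 − 6.9 + 1.2) / 6 = -1.9667%
Σ(R_i − R̄_i)(R_m − R̄_m) = 223.4033  ⇒  Cov = 223.4033 / 6 = 37.2339
Σ(R_m − R̄_m)² = 200.6333  ⇒  Var(R_m) = 200.6333 / 6 = 33.4389
β = Cov / Var(R_m) = 37.2339 / 33.4389 = 1.1135
MRP = 9.12% − 1.49% = 7.63%
E(R) = R_f + β × MRP = 1.49% + 1.1135 × 7.63% = 9.99%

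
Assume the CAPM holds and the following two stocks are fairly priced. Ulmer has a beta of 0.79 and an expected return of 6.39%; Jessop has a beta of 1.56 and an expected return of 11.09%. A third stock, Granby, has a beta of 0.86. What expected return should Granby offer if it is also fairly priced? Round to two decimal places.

MRP (SML slope) = (11.09% − 6.39%) / (1.56 − 0.79) = 4.70% / 0.77 = 6.1039%
R_f (intercept) = 6.39% − 0.79 × 6.1039% = 1.5679%
E(R_Granby) = R_f + β × MRP = 1.5679% + 0.86 × 6.1039% = 6.82%

6.82%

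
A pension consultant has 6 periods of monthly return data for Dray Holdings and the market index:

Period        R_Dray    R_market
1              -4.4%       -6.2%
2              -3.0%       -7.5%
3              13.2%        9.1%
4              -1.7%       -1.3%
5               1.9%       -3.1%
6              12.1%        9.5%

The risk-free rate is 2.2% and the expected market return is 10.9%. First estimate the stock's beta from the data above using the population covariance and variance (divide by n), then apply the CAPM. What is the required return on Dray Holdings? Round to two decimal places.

Mean R_i = (-4.4 − 3.0 + 13.2 − 1.7 + 1.9 + 12.1) / 6 = 3.0167%
Mean R_m = (-6.2 − 7.5 + 9.1 − 1.3 − 3.1 + 9.5) / 6 = 0.0833%
Σ(R_i − R̄_i)(R_m − R̄_m) = 279.6617  ⇒  Cov = 279.6617 / 6 = 46.6103
Σ(R_m − R̄_m)² = 279.0083  ⇒  Var(R_m) = 279.0083 / 6 = 46.5014
β = Cov / Var(R_m) = 46.6103 / 46.5014 = 1.0023
MRP = 10.9% − 2.2% = 8.70%
E(R) = R_f + β × MRP = 2.2% + 1.0023 × 8.7% = 10.92%

10.92%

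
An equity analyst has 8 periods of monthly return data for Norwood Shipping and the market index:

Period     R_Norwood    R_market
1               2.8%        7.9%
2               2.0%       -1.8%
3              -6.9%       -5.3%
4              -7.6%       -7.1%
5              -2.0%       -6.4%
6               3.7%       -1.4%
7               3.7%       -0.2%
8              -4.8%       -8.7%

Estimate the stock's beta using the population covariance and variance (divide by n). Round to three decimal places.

Mean R_i = (2.8 + 2.0 − 6.9 − 7.6 − 2.0 + 3.7 + 3.7 − 4.8) / 8 = -1.1375%
Mean R_m = (7.9 − 1.8 − 5.3 − 7.1 − 6.4 − 1.4 − 0.2 − 8.7) / 8 = -2.8750%
Σ(R_i − R̄_i)(R_m − R̄_m) = 131.5275  ⇒  Cov = 131.5275 / 8 = 16.4409
Σ(R_m − R̄_m)² = 196.6750  ⇒  Var(R_m) = 196.6750 / 8 = 24.5844
β = Cov / Var(R_m) = 16.4409 / 24.5844 = 0.6688

0.669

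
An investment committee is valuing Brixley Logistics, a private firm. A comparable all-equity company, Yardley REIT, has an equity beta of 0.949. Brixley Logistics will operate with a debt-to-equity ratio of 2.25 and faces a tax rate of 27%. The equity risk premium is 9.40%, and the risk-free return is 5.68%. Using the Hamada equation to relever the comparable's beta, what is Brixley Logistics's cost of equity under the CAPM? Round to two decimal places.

β_L = β_U × [1 + (1 − t)(D/E)] = 0.949 × [1 + (1 − 0.27) × 2.25]
    = 0.949 × [1 + 0.73 × 2.25] = 0.949 × 2.6425 = 2.5077
E(R) = R_f + β_L × MRP = 5.68% + 2.5077 × 9.40% = 29.25%

29.25%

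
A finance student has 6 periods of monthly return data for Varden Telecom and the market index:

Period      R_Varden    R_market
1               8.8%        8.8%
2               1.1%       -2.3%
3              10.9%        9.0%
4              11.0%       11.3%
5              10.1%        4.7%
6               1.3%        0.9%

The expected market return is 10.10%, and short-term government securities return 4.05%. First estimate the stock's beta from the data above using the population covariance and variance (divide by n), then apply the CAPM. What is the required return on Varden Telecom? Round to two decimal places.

Mean R_i = (8.8 + 1.1 + 10.9 + 11.0 + 10.1 + 1.3) / 6 = 7.2000%
Mean R_m = (8.8 − 2.3 + 9.0 + 11.3 + 4.7 + 0.9) / 6 = 5.4000%
Σ(R_i − R̄_i)(R_m − R̄_m) = 112.6700  ⇒  Cov = 112.6700 / 6 = 18.7783
Σ(R_m − R̄_m)² = 139.3600  ⇒  Var(R_m) = 139.3600 / 6 = 23.2267
β = Cov / Var(R_m) = 18.7783 / 23.2267 = 0.8085
MRP = 10.10% − 4.05% = 6.05%
E(R) = R_f + β × MRP = 4.05% + 0.8085 × 6.05% = 8.94%

8.94%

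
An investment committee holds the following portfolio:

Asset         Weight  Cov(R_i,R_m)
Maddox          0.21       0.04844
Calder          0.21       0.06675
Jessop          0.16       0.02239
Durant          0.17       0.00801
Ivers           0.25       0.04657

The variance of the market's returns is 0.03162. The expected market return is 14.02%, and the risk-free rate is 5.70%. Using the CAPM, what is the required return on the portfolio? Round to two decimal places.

β_Maddox = 0.04844 / 0.03162 = 1.5319
β_Calder = 0.06675 / 0.03162 = 2.1110
β_Jessop = 0.02239 / 0.03162 = 0.7081
β_Durant = 0.00801 / 0.03162 = 0.2533
β_Ivers = 0.04657 / 0.03162 = 1.4728
β_P = Σ w_i β_i = 0.21×1.5319 + 0.21×2.1110 + 0.16×0.7081 + 0.17×0.2533 + 0.25×1.4728 = 1.2896
MRP = 14.02% − 5.70% = 8.32%
E(R_P) = R_f + β_P × MRP = 5.70% + 1.2896 × 8.32% = 16.43%

16.43%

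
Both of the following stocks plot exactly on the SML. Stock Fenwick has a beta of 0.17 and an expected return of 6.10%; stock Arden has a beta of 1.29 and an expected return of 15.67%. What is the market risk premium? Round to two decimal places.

Both satisfy E(R) = R_f + β·MRP, so the slope of the SML is
MRP = (15.67% − 6.10%) / (1.29 − 0.17) = 9.57% / 1.12 = 8.5446%

8.54%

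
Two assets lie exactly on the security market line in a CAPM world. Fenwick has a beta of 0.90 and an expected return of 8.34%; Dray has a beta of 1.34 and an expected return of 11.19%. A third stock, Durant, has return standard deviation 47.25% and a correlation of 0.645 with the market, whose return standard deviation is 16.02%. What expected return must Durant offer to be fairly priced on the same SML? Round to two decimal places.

14.83%

MRP = (11.19% − 8.34%) / (1.34 − 0.90) = 6.4773%
R_f = 8.34% − 0.90 × 6.4773% = 2.5104%
β_Durant = ρ·σ_i/σ_m = 0.645 × 47.25 / 16.02 = 1.9024
E(R_Durant) = R_f + β × MRP = 2.5104% + 1.9024 × 6.4773% = 14.83%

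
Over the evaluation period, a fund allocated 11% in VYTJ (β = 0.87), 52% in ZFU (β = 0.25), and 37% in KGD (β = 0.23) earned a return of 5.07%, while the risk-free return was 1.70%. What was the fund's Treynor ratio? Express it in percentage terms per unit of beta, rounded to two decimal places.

β_P = 0.11×0.87 + 0.52×0.25 + 0.37×0.23 = 0.3108
Treynor = (R_P − R_f) / β_P = (5.07% − 1.70%) / 0.3108 = 3.37% / 0.3108 = 10.84%

10.84%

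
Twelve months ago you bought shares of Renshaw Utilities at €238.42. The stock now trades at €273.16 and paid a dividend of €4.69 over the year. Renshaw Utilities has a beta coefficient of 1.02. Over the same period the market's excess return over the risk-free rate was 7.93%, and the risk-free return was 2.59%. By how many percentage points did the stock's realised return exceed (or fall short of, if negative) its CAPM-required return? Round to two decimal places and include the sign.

+5.86%

Realised HPR = (P1 + D1 − P0) / P0 = (273.16 + 4.69 − 238.42) / 238.42 = 39.43 / 238.42 = 16.5380%
CAPM required = R_f + β·MRP = 2.59% + 1.02 × 7.93% = 10.6786%
α = realised − required = 16.5380% − 10.6786% = +5.86%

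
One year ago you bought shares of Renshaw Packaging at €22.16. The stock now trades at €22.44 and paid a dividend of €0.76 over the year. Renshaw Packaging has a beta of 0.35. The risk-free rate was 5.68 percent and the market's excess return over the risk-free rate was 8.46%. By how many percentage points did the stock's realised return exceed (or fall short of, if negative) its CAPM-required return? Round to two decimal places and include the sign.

Realised HPR = (P1 + D1 − P0) / P0 = (22.44 + 0.76 − 22.16) / 22.16 = 1.04 / 22.16 = 4.6931%
CAPM required = R_f + β·MRP = 5.68% + 0.35 × 8.46% = 8.6410%
α = realised − required = 4.6931% − 8.6410% = -3.95%

-3.95%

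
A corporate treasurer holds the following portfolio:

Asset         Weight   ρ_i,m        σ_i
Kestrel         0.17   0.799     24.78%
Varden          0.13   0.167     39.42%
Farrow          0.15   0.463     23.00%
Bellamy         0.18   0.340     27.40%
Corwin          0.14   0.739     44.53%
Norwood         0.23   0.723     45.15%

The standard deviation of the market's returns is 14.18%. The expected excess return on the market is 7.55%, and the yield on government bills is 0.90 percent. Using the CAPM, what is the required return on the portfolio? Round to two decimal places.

11.34%

β_Kestrel = 0.799 × 24.78% / 14.18% = 1.3963
β_Varden = 0.167 × 39.42% / 14.18% = 0.4643
β_Farrow = 0.463 × 23.00% / 14.18% = 0.7510
β_Bellamy = 0.340 × 27.40% / 14.18% = 0.6570
β_Corwin = 0.739 × 44.53% / 14.18% = 2.3207
β_Norwood = 0.723 × 45.15% / 14.18% = 2.3021
β_P = Σ w_i β_i = 0.17×1.3963 + 0.13×0.4643 + 0.15×0.7510 + 0.18×0.6570 + 0.14×2.3207 + 0.23×2.3021 = 1.3830
E(R_P) = R_f + β_P × MRP = 0.90% + 1.3830 × 7.55% = 11.34%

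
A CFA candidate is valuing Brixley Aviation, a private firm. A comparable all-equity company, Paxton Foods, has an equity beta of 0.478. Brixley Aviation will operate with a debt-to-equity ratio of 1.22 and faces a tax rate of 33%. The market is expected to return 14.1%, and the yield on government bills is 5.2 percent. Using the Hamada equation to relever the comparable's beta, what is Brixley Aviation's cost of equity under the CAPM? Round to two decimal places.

β_L = β_U × [1 + (1 − t)(D/E)] = 0.478 × [1 + (1 − 0.33) × 1.22]
    = 0.478 × [1 + 0.67 × 1.22] = 0.478 × 1.8174 = 0.8687
MRP = 14.1% − 5.2% = 8.90%
E(R) = R_f + β_L × MRP = 5.2% + 0.8687 × 8.9% = 12.93%

12.93%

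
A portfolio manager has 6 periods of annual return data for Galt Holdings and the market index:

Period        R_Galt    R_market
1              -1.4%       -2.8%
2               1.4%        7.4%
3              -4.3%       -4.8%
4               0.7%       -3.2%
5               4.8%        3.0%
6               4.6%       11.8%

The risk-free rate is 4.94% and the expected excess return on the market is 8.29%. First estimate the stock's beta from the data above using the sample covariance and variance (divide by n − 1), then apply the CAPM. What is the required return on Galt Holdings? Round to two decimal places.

8.31%

Mean R_i = (-1.4 + 1.4 − 4.3 + 0.7 + 4.8 + 4.6) / 6 = 0.9667%
Mean R_m = (-2.8 + 7.4 − 4.8 − 3.2 + 3.0 + 11.8) / 6 = 1.9000%
Σ(R_i − R̄_i)(R_m − R̄_m) = 90.3400  ⇒  Cov = 90.3400 / 5 = 18.0680
Σ(R_m − R̄_m)² = 222.4600  ⇒  Var(R_m) = 222.4600 / 5 = 44.4920
β = Cov / Var(R_m) = 18.0680 / 44.4920 = 0.4061
E(R) = R_f + β × MRP = 4.94% + 0.4061 × 8.29% = 8.31%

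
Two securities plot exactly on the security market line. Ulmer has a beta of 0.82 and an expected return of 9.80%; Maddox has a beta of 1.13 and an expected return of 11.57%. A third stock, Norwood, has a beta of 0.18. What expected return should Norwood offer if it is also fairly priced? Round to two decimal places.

MRP (SML slope) = (11.57% − 9.80%) / (1.13 − 0.82) = 1.77% / 0.31 = 5.7097%
R_f (intercept) = 9.80% − 0.82 × 5.7097% = 5.1180%
E(R_Norwood) = R_f + β × MRP = 5.1180% + 0.18 × 5.7097% = 6.15%

6.15%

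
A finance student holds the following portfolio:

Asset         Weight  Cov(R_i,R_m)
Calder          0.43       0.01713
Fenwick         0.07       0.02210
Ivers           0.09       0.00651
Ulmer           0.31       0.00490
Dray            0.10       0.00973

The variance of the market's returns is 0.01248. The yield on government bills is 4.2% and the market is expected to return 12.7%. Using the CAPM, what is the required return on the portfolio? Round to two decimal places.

12.37%

β_Calder = 0.01713 / 0.01248 = 1.3726
β_Fenwick = 0.02210 / 0.01248 = 1.7708
β_Ivers = 0.00651 / 0.01248 = 0.5216
β_Ulmer = 0.00490 / 0.01248 = 0.3926
β_Dray = 0.00973 / 0.01248 = 0.7796
β_P = Σ w_i β_i = 0.43×1.3726 + 0.07×1.7708 + 0.09×0.5216 + 0.31×0.3926 + 0.10×0.7796 = 0.9608
MRP = 12.7% − 4.2% = 8.50%
E(R_P) = R_f + β_P × MRP = 4.2% + 0.9608 × 8.5% = 12.37%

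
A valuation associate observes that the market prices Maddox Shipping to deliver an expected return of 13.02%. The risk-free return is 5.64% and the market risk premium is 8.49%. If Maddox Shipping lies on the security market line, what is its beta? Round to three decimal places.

β = (E(R) − R_f) / MRP = (13.02% − 5.64%) / 8.49% = 7.38% / 8.49% = 0.869

0.869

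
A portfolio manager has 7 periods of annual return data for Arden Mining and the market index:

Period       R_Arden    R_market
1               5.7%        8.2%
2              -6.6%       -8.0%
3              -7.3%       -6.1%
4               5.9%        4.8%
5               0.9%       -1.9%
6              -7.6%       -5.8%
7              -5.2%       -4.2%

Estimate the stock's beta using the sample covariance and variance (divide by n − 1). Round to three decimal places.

Mean R_i = (5.7 − 6.6 − 7.3 + 5.9 + 0.9 − 7.6 − 5.2) / 7 = -2.0286%
Mean R_m = (8.2 − 8.0 − 6.1 + 4.8 − 1.9 − 5.8 − 4.2) / 7 = -1.8571%
Σ(R_i − R̄_i)(R_m − R̄_m) = 210.2286  ⇒  Cov = 210.2286 / 6 = 35.0381
Σ(R_m − R̄_m)² = 222.2371  ⇒  Var(R_m) = 222.2371 / 6 = 37.0395
β = Cov / Var(R_m) = 35.0381 / 37.0395 = 0.9460

0.946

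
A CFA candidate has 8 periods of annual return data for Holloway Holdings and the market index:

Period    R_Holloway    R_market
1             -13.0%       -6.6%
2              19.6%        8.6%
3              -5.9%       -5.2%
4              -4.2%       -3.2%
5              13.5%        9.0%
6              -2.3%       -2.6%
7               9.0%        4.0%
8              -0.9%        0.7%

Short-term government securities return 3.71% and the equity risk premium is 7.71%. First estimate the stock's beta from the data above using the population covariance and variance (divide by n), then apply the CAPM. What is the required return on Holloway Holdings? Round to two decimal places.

17.31%

Mean R_i = (-13.0 + 19.6 − 5.9 − 4.2 + 13.5 − 2.3 + 9.0 − 0.9) / 8 = 1.9750%
Mean R_m = (-6.6 + 8.6 − 5.2 − 3.2 + 9.0 − 2.6 + 4.0 + 0.7) / 8 = 0.5875%
Σ(R_i − R̄_i)(R_m − R̄_m) = 452.0475  ⇒  Cov = 452.0475 / 8 = 56.5059
Σ(R_m − R̄_m)² = 256.2888  ⇒  Var(R_m) = 256.2888 / 8 = 32.0361
β = Cov / Var(R_m) = 56.5059 / 32.0361 = 1.7638
E(R) = R_f + β × MRP = 3.71% + 1.7638 × 7.71% = 17.31%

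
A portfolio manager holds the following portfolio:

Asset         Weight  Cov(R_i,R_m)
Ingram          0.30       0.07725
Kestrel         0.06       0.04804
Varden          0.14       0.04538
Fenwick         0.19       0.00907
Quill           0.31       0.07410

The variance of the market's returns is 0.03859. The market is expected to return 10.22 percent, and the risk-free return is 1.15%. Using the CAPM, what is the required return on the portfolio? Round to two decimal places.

β_Ingram = 0.07725 / 0.03859 = 2.0018
β_Kestrel = 0.04804 / 0.03859 = 1.2449
β_Varden = 0.04538 / 0.03859 = 1.1760
β_Fenwick = 0.00907 / 0.03859 = 0.2350
β_Quill = 0.07410 / 0.03859 = 1.9202
β_P = Σ w_i β_i = 0.30×2.0018 + 0.06×1.2449 + 0.14×1.1760 + 0.19×0.2350 + 0.31×1.9202 = 1.4798
MRP = 10.22% − 1.15% = 9.07%
E(R_P) = R_f + β_P × MRP = 1.15% + 1.4798 × 9.07% = 14.57%

14.57%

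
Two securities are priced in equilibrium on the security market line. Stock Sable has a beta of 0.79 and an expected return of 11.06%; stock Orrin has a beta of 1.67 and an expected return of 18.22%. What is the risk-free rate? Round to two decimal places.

Both satisfy E(R) = R_f + β·MRP, so the slope of the SML is
MRP = (18.22% − 11.06%) / (1.67 − 0.79) = 7.16% / 0.88 = 8.1364%
R_f = E(R_Sable) − β_Sable·MRP = 11.06% − 0.79 × 8.1364% = 4.6322%

4.63%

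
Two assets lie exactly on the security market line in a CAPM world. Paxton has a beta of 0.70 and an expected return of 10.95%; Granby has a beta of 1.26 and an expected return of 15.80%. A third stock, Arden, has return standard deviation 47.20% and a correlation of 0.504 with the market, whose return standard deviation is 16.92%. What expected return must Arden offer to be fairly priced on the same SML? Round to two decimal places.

17.06%

MRP = (15.80% − 10.95%) / (1.26 − 0.70) = 8.6607%
R_f = 10.95% − 0.70 × 8.6607% = 4.8875%
β_Arden = ρ·σ_i/σ_m = 0.504 × 47.20 / 16.92 = 1.4060
E(R_Arden) = R_f + β × MRP = 4.8875% + 1.4060 × 8.6607% = 17.06%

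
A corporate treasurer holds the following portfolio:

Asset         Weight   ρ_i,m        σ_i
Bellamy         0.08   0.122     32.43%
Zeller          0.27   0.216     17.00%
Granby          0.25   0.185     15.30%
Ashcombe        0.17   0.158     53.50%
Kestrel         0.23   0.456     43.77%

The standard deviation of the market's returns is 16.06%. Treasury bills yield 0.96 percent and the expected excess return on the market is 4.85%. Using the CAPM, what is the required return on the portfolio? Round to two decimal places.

β_Bellamy = 0.122 × 32.43% / 16.06% = 0.2464
β_Zeller = 0.216 × 17.00% / 16.06% = 0.2286
β_Granby = 0.185 × 15.30% / 16.06% = 0.1762
β_Ashcombe = 0.158 × 53.50% / 16.06% = 0.5263
β_Kestrel = 0.456 × 43.77% / 16.06% = 1.2428
β_P = Σ w_i β_i = 0.08×0.2464 + 0.27×0.2286 + 0.25×0.1762 + 0.17×0.5263 + 0.23×1.2428 = 0.5008
E(R_P) = R_f + β_P × MRP = 0.96% + 0.5008 × 4.85% = 3.39%

3.39%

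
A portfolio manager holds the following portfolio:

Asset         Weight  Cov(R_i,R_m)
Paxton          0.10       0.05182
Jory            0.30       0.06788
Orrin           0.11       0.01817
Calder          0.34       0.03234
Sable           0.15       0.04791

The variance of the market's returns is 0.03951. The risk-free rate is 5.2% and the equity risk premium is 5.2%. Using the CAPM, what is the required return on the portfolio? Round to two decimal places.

11.22%

β_Paxton = 0.05182 / 0.03951 = 1.3116
β_Jory = 0.06788 / 0.03951 = 1.7180
β_Orrin = 0.01817 / 0.03951 = 0.4599
β_Calder = 0.03234 / 0.03951 = 0.8185
β_Sable = 0.04791 / 0.03951 = 1.2126
β_P = Σ w_i β_i = 0.10×1.3116 + 0.30×1.7180 + 0.11×0.4599 + 0.34×0.8185 + 0.15×1.2126 = 1.1573
E(R_P) = R_f + β_P × MRP = 5.2% + 1.1573 × 5.2% = 11.22%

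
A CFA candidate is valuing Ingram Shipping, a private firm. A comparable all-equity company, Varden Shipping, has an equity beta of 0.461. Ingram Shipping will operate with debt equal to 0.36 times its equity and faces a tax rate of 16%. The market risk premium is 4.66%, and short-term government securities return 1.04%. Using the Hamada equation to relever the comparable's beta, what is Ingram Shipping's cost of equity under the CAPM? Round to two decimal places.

β_L = β_U × [1 + (1 − t)(D/E)] = 0.461 × [1 + (1 − 0.16) × 0.36]
    = 0.461 × [1 + 0.84 × 0.36] = 0.461 × 1.3024 = 0.6004
E(R) = R_f + β_L × MRP = 1.04% + 0.6004 × 4.66% = 3.84%

3.84%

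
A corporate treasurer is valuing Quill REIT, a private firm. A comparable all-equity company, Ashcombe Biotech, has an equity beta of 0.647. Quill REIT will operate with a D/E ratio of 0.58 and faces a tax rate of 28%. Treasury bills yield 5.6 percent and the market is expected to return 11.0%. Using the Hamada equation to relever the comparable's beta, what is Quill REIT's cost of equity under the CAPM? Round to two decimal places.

β_L = β_U × [1 + (1 − t)(D/E)] = 0.647 × [1 + (1 − 0.28) × 0.58]
    = 0.647 × [1 + 0.72 × 0.58] = 0.647 × 1.4176 = 0.9172
MRP = 11.0% − 5.6% = 5.40%
E(R) = R_f + β_L × MRP = 5.6% + 0.9172 × 5.4% = 10.55%

10.55%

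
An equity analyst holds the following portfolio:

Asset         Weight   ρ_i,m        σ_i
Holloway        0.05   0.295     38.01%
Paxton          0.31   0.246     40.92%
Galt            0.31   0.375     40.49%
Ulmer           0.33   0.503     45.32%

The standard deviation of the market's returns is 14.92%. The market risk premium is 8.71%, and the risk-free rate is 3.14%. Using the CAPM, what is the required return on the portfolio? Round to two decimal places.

12.43%

β_Holloway = 0.295 × 38.01% / 14.92% = 0.7515
β_Paxton = 0.246 × 40.92% / 14.92% = 0.6747
β_Galt = 0.375 × 40.49% / 14.92% = 1.0177
β_Ulmer = 0.503 × 45.32% / 14.92% = 1.5279
β_P = Σ w_i β_i = 0.05×0.7515 + 0.31×0.6747 + 0.31×1.0177 + 0.33×1.5279 = 1.0664
E(R_P) = R_f + β_P × MRP = 3.14% + 1.0664 × 8.71% = 12.43%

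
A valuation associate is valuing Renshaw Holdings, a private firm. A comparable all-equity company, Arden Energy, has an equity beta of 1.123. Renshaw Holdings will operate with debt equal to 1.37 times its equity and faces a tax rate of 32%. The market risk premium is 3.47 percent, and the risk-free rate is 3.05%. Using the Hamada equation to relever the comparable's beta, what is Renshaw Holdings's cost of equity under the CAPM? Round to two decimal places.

10.58%

β_L = β_U × [1 + (1 − t)(D/E)] = 1.123 × [1 + (1 − 0.32) × 1.37]
    = 1.123 × [1 + 0.68 × 1.37] = 1.123 × 1.9316 = 2.1692
E(R) = R_f + β_L × MRP = 3.05% + 2.1692 × 3.47% = 10.58%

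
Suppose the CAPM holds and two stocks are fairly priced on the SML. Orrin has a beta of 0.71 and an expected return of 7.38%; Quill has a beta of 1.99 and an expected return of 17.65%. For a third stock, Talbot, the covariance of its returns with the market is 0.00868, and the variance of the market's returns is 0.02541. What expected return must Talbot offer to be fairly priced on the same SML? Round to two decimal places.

MRP = (17.65% − 7.38%) / (1.99 − 0.71) = 8.0234%
R_f = 7.38% − 0.71 × 8.0234% = 1.6834%
β_Talbot = Cov / Var(R_m) = 0.00868 / 0.02541 = 0.3416
E(R_Talbot) = R_f + β × MRP = 1.6834% + 0.3416 × 8.0234% = 4.42%

4.42%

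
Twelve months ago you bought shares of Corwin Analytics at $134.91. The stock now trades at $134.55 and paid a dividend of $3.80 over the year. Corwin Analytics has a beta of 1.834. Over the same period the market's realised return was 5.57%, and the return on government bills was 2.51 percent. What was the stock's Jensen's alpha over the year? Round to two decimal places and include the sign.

-5.57%

Realised HPR = (P1 + D1 − P0) / P0 = (134.55 + 3.80 − 134.91) / 134.91 = 3.44 / 134.91 = 2.5498%
MRP = 5.57% − 2.51% = 3.06%
CAPM required = R_f + β·MRP = 2.51% + 1.834 × 3.06% = 8.12204%
α = realised − required = 2.5498% − 8.12204% = -5.57%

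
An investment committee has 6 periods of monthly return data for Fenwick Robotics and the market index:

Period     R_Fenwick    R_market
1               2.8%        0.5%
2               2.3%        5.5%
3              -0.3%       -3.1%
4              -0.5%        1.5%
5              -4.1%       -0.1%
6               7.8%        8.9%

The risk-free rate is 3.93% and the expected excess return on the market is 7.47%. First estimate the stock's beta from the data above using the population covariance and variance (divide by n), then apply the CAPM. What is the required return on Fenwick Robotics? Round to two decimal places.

Mean R_i = (2.8 + 2.3 − 0.3 − 0.5 − 4.1 + 7.8) / 6 = 1.3333%
Mean R_m = (0.5 + 5.5 − 3.1 + 1.5 − 0.1 + 8.9) / 6 = 2.2000%
Σ(R_i − R̄_i)(R_m − R̄_m) = 66.4600  ⇒  Cov = 66.4600 / 6 = 11.0767
Σ(R_m − R̄_m)² = 92.5400  ⇒  Var(R_m) = 92.5400 / 6 = 15.4233
β = Cov / Var(R_m) = 11.0767 / 15.4233 = 0.7182
E(R) = R_f + β × MRP = 3.93% + 0.7182 × 7.47% = 9.29%

9.29%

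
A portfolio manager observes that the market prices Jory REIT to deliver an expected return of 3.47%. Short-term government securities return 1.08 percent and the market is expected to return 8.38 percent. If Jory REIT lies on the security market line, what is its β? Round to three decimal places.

0.327

MRP = 8.38% − 1.08% = 7.30%
β = (E(R) − R_f) / MRP = (3.47% − 1.08%) / 7.30% = 2.39% / 7.30% = 0.327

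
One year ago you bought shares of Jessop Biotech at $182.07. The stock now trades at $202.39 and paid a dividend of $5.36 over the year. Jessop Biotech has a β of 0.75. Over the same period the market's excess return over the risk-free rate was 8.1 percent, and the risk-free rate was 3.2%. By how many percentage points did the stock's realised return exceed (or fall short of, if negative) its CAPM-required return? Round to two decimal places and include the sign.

Realised HPR = (P1 + D1 − P0) / P0 = (202.39 + 5.36 − 182.07) / 182.07 = 25.68 / 182.07 = 14.1045%
CAPM required = R_f + β·MRP = 3.2% + 0.75 × 8.1% = 9.2750%
α = realised − required = 14.1045% − 9.2750% = +4.83%

+4.83%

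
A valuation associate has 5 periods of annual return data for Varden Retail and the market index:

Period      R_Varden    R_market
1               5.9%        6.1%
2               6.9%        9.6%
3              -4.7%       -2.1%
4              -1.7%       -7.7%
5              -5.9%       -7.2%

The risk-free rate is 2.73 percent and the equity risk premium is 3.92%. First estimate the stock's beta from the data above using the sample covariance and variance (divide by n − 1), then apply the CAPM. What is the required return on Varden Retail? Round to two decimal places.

Mean R_i = (5.9 + 6.9 − 4.7 − 1.7 − 5.9) / 5 = 0.1000%
Mean R_m = (6.1 + 9.6 − 2.1 − 7.7 − 7.2) / 5 = -0.2600%
Σ(R_i − R̄_i)(R_m − R̄_m) = 167.8000  ⇒  Cov = 167.8000 / 4 = 41.9500
Σ(R_m − R̄_m)² = 244.5720  ⇒  Var(R_m) = 244.5720 / 4 = 61.1430
β = Cov / Var(R_m) = 41.9500 / 61.1430 = 0.6861
E(R) = R_f + β × MRP = 2.73% + 0.6861 × 3.92% = 5.42%

5.42%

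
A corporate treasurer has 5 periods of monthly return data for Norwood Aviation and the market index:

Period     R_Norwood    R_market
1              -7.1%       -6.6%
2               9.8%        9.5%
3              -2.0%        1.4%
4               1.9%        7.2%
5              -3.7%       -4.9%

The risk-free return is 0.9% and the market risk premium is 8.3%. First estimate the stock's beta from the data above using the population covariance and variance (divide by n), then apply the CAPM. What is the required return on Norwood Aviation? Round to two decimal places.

Mean R_i = (-7.1 + 9.8 − 2.0 + 1.9 − 3.7) / 5 = -0.2200%
Mean R_m = (-6.6 + 9.5 + 1.4 + 7.2 − 4.9) / 5 = 1.3200%
Σ(R_i − R̄_i)(R_m − R̄_m) = 170.4220  ⇒  Cov = 170.4220 / 5 = 34.0844
Σ(R_m − R̄_m)² = 202.9080  ⇒  Var(R_m) = 202.9080 / 5 = 40.5816
β = Cov / Var(R_m) = 34.0844 / 40.5816 = 0.8399
E(R) = R_f + β × MRP = 0.9% + 0.8399 × 8.3% = 7.87%

7.87%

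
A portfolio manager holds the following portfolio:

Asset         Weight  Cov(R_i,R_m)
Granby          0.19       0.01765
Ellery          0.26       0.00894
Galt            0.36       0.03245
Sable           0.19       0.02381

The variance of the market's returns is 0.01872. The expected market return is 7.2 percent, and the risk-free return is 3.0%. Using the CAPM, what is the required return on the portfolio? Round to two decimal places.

β_Granby = 0.01765 / 0.01872 = 0.9428
β_Ellery = 0.00894 / 0.01872 = 0.4776
β_Galt = 0.03245 / 0.01872 = 1.7334
β_Sable = 0.02381 / 0.01872 = 1.2719
β_P = Σ w_i β_i = 0.19×0.9428 + 0.26×0.4776 + 0.36×1.7334 + 0.19×1.2719 = 1.1690
MRP = 7.2% − 3.0% = 4.20%
E(R_P) = R_f + β_P × MRP = 3.0% + 1.1690 × 4.2% = 7.91%

7.91%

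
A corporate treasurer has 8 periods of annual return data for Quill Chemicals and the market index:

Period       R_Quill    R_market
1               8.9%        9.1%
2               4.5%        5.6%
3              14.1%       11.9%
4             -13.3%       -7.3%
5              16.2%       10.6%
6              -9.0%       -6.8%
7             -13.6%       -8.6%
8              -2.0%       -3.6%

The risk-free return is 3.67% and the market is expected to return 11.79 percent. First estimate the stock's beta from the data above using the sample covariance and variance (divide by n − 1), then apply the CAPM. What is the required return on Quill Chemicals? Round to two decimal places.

Mean R_i = (8.9 + 4.5 + 14.1 − 13.3 + 16.2 − 9.0 − 13.6 − 2.0) / 8 = 0.7250%
Mean R_m = (9.1 + 5.6 + 11.9 − 7.3 + 10.6 − 6.8 − 8.6 − 3.6) / 8 = 1.3625%
Σ(R_i − R̄_i)(R_m − R̄_m) = 720.2475  ⇒  Cov = 720.2475 / 7 = 102.8925
Σ(R_m − R̄_m)² = 539.7388  ⇒  Var(R_m) = 539.7388 / 7 = 77.1055
β = Cov / Var(R_m) = 102.8925 / 77.1055 = 1.3344
MRP = 11.79% − 3.67% = 8.12%
E(R) = R_f + β × MRP = 3.67% + 1.3344 × 8.12% = 14.51%

14.51%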